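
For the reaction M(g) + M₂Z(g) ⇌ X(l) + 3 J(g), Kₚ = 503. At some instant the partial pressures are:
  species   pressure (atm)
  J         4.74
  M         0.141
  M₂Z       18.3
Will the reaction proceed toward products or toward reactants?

forward (toward products)

(X is a pure liquid — omitted from Qₚ.)
Qₚ = P(J)³ / (P(M)·P(M₂Z)) = (4.74)³ / ((0.141)·(18.3)) = 41.3
Qₚ = 41.3 < Kₚ = 503, so the forward reaction proceeds.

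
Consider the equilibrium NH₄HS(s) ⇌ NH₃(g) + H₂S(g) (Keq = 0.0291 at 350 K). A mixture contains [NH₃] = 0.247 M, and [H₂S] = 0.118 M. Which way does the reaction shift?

(NH₄HS is a pure solid — omitted from Q.)
Q = [NH₃]·[H₂S] = (0.247)·(0.118) = 0.0291
Q = 0.0291 = Keq, so the system is already at equilibrium.

at equilibrium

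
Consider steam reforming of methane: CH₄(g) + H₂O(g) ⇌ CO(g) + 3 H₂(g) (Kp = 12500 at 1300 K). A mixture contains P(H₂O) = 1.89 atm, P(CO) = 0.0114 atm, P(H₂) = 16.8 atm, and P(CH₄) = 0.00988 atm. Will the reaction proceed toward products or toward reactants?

Qp = P(CO)·P(H₂)³ / (P(CH₄)·P(H₂O)) = (0.0114)·(16.8)³ / ((0.00988)·(1.89)) = 2890
Qp = 2890 < Kp = 12500, so the forward reaction proceeds.

toward products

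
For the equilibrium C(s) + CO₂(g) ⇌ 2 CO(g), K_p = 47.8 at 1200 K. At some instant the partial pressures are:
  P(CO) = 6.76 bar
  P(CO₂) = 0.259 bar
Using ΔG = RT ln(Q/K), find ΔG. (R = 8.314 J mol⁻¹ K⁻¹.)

(C is a pure solid — omitted from Q_p.)
Q_p = P(CO)² / P(CO₂) = (6.76)² / (0.259) = 176
ΔG = RT ln(Q_p/K_p) = (8.314 J mol⁻¹ K⁻¹)(1200 K) × ln(176/47.8)
   = (9.977 kJ/mol)(1.303) = 13.0 kJ/mol
ΔG > 0, so the forward reaction is non-spontaneous (proceeds in reverse).

ΔG = 13.0 kJ/mol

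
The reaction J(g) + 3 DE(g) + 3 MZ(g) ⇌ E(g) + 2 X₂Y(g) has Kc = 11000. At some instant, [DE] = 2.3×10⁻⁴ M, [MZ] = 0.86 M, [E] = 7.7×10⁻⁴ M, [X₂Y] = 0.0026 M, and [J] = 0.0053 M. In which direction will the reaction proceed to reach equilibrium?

reverse (toward reactants)

Qc = [E]·[X₂Y]² / ([J]·[DE]³·[MZ]³) = (7.7×10⁻⁴)·(0.0026)² / ((0.0053)·(2.3×10⁻⁴)³·(0.86)³) = 1.3×10⁵
Qc = 1.3×10⁵ > Kc = 11000, so the reverse reaction proceeds.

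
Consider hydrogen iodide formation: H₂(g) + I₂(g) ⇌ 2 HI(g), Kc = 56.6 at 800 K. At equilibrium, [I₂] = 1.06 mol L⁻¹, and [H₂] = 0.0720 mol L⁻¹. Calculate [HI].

At equilibrium, Kc = [HI]² / ([H₂]·[I₂]) = 56.6.
([HI])² / ((0.0720)·(1.06)) = 56.6
[HI]² = 4.32 ⇒ [HI] = 2.08 mol L⁻¹

[HI] = 2.08 mol L⁻¹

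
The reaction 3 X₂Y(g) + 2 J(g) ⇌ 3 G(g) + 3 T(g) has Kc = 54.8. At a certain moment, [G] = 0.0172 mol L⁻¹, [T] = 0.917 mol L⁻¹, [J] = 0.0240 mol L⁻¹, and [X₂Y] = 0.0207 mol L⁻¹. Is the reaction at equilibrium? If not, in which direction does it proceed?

Qc = [G]³·[T]³ / ([X₂Y]³·[J]²) = (0.0172)³·(0.917)³ / ((0.0207)³·(0.0240)²) = 768
Qc = 768 > Kc = 54.8, so the reverse reaction proceeds.

reverse (toward reactants)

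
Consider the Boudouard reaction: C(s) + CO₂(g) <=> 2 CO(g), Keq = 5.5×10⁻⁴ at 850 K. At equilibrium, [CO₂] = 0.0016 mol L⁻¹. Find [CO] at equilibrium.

[CO] = 9.4×10⁻⁴ mol L⁻¹

(C is a pure solid — omitted from Keq.)
At equilibrium, Keq = [CO]² / [CO₂] = 5.5×10⁻⁴.
([CO])² / (0.0016) = 5.5×10⁻⁴
[CO]² = 8.80×10⁻⁷ ⇒ [CO] = 9.4×10⁻⁴ mol L⁻¹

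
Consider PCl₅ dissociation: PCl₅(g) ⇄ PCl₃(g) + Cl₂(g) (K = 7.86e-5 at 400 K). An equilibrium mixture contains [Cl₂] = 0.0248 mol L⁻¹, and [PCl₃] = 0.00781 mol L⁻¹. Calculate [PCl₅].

At equilibrium, K = [PCl₃]·[Cl₂] / [PCl₅] = 7.86e-5.
(0.00781)·(0.0248) / ([PCl₅]) = 7.86e-5
[PCl₅] = 2.46 mol L⁻¹

[PCl₅] = 2.46 mol L⁻¹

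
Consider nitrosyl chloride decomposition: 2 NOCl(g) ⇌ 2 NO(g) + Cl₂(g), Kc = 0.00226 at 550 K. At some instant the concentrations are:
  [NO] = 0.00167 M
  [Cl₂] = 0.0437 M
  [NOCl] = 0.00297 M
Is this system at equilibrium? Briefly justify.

Qc = [NO]²·[Cl₂] / [NOCl]² = (0.00167)²·(0.0437) / (0.00297)² = 0.0138
Qc = 0.0138 > Kc = 0.00226: net reverse reaction.

no; Q > K, reaction proceeds in reverse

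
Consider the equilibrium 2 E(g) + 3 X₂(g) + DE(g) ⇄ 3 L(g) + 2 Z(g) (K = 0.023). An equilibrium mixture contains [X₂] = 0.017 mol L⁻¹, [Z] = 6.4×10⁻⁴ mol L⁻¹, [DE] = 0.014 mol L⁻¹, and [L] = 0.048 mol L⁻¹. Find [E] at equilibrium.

At equilibrium, K = [L]³·[Z]² / ([E]²·[X₂]³·[DE]) = 0.023.
(0.048)³·(6.4×10⁻⁴)² / (([E])²·(0.017)³·(0.014)) = 0.023
[E]² = 0.0286 ⇒ [E] = 0.17 mol L⁻¹

[E] = 0.17 mol L⁻¹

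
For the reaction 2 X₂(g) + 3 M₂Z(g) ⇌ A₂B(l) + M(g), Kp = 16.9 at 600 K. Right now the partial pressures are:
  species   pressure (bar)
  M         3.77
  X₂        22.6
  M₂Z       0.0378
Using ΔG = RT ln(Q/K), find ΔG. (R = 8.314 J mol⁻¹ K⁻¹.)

ΔG = 10.4 kJ/mol

(A₂B is a pure liquid — omitted from Qp.)
Qp = P(M) / (P(X₂)²·P(M₂Z)³) = (3.77) / ((22.6)²·(0.0378)³) = 137
ΔG = RT ln(Qp/Kp) = (8.314 J mol⁻¹ K⁻¹)(600 K) × ln(137/16.9)
   = (4.988 kJ/mol)(2.093) = 10.4 kJ/mol
ΔG > 0, so the forward reaction is non-spontaneous (proceeds in reverse).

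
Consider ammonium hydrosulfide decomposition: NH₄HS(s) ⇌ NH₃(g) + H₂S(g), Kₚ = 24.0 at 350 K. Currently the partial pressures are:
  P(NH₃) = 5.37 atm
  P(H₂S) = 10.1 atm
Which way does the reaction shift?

reverse (toward reactants)

(NH₄HS is a pure solid — omitted from Qₚ.)
Qₚ = P(NH₃)·P(H₂S) = (5.37)·(10.1) = 54.2
Qₚ = 54.2 > Kₚ = 24.0, so the reverse reaction proceeds.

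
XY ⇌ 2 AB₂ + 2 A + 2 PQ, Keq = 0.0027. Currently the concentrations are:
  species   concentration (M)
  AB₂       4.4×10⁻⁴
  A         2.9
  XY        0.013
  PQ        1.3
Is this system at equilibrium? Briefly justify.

no; Q < K, reaction proceeds forward

Q = [AB₂]²·[A]²·[PQ]² / [XY] = (4.4×10⁻⁴)²·(2.9)²·(1.3)² / (0.013) = 2.1×10⁻⁴
Q = 2.1×10⁻⁴ < Keq = 0.0027: net forward reaction.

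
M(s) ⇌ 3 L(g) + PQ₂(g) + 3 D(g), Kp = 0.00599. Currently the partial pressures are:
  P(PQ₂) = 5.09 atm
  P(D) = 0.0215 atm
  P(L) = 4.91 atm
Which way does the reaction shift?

neither direction; the system is at equilibrium

(M is a pure solid — omitted from Qp.)
Qp = P(L)³·P(PQ₂)·P(D)³ = (4.91)³·(5.09)·(0.0215)³ = 0.00599
Qp = 0.00599 = Kp, so the system is already at equilibrium.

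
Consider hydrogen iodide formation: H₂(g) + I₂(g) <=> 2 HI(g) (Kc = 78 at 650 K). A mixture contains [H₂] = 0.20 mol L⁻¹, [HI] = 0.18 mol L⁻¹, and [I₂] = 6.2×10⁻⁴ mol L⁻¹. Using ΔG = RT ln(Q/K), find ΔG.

Qc = [HI]² / ([H₂]·[I₂]) = (0.18)² / ((0.20)·(6.2×10⁻⁴)) = 261
ΔG = RT ln(Qc/Kc) = (8.314 J mol⁻¹ K⁻¹)(650 K) × ln(261/78)
   = (5.404 kJ/mol)(1.208) = 6.53 kJ/mol
ΔG > 0, so the forward reaction is non-spontaneous (proceeds in reverse).

ΔG = 6.53 kJ/mol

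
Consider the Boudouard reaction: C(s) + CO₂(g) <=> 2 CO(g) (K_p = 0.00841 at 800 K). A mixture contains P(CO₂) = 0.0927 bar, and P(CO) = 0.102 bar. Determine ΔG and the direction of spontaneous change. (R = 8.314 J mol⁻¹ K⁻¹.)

(C is a pure solid — omitted from Q_p.)
Q_p = P(CO)² / P(CO₂) = (0.102)² / (0.0927) = 0.112
ΔG = RT ln(Q_p/K_p) = (8.314 J mol⁻¹ K⁻¹)(800 K) × ln(0.112/0.00841)
   = (6.651 kJ/mol)(2.589) = 17.2 kJ/mol
ΔG > 0, so the forward reaction is non-spontaneous (proceeds in reverse).

ΔG = 17.2 kJ/mol; the forward reaction is non-spontaneous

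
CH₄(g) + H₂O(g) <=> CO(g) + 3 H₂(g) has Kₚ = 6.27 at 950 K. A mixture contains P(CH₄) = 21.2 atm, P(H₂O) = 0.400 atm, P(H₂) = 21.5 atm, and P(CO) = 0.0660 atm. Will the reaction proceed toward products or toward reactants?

reverse (toward reactants)

Qₚ = P(CO)·P(H₂)³ / (P(CH₄)·P(H₂O)) = (0.0660)·(21.5)³ / ((21.2)·(0.400)) = 77.4
Qₚ = 77.4 > Kₚ = 6.27, so the reverse reaction proceeds.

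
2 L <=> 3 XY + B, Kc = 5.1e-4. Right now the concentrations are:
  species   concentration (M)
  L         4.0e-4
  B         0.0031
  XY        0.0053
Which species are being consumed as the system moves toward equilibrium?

XY, B (products)

Qc = [XY]³·[B] / [L]² = (0.0053)³·(0.0031) / (4.0e-4)² = 0.0029
Qc = 0.0029 > Kc = 5.1e-4: net reverse reaction.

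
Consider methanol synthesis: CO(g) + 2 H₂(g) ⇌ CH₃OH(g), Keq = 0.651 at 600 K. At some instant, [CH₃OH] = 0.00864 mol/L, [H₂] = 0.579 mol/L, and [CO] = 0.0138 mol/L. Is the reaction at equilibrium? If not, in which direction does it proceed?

Q = [CH₃OH] / ([CO]·[H₂]²) = (0.00864) / ((0.0138)·(0.579)²) = 1.87
Q = 1.87 > Keq = 0.651, so the reverse reaction proceeds.

to the left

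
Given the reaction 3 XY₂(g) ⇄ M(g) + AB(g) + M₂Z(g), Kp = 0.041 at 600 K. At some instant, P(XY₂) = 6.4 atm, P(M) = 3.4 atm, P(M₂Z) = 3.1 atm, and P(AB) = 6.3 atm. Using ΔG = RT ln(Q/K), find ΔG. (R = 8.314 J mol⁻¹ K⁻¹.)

ΔG = 9.08 kJ/mol

Qp = P(M)·P(AB)·P(M₂Z) / P(XY₂)³ = (3.4)·(6.3)·(3.1) / (6.4)³ = 0.253
ΔG = RT ln(Qp/Kp) = (8.314 J mol⁻¹ K⁻¹)(600 K) × ln(0.253/0.041)
   = (4.988 kJ/mol)(1.820) = 9.08 kJ/mol
ΔG > 0, so the forward reaction is non-spontaneous (proceeds in reverse).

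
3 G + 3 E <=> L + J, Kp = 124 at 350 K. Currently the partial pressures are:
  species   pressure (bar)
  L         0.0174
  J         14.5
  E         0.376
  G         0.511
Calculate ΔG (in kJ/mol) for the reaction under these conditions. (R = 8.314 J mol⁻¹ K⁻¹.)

ΔG = -3.63 kJ/mol

Qp = P(L)·P(J) / (P(G)³·P(E)³) = (0.0174)·(14.5) / ((0.511)³·(0.376)³) = 35.6
ΔG = RT ln(Qp/Kp) = (8.314 J mol⁻¹ K⁻¹)(350 K) × ln(35.6/124)
   = (2.910 kJ/mol)(-1.248) = -3.63 kJ/mol
ΔG < 0, so the forward reaction is spontaneous (proceeds forward).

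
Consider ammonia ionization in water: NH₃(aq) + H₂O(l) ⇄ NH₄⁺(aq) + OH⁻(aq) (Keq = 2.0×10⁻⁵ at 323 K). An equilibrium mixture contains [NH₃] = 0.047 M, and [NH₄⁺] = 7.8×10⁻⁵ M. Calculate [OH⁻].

[OH⁻] = 0.012 M

(H₂O is a pure liquid — omitted from Keq.)
At equilibrium, Keq = [NH₄⁺]·[OH⁻] / [NH₃] = 2.0×10⁻⁵.
(7.8×10⁻⁵)·([OH⁻]) / (0.047) = 2.0×10⁻⁵
[OH⁻] = 0.0121 = 0.012 M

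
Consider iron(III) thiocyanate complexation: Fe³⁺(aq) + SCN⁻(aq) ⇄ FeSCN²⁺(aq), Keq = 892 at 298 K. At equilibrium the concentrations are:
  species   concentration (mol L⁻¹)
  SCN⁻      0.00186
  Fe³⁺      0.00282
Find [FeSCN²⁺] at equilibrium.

At equilibrium, Keq = [FeSCN²⁺] / ([Fe³⁺]·[SCN⁻]) = 892.
([FeSCN²⁺]) / ((0.00282)·(0.00186)) = 892
[FeSCN²⁺] = 0.00468 mol L⁻¹

[FeSCN²⁺] = 0.00468 mol L⁻¹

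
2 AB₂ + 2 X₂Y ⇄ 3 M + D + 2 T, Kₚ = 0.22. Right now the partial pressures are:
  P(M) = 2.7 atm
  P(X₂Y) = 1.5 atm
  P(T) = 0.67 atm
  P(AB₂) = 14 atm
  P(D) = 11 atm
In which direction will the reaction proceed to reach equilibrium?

at equilibrium

Qₚ = P(M)³·P(D)·P(T)² / (P(AB₂)²·P(X₂Y)²) = (2.7)³·(11)·(0.67)² / ((14)²·(1.5)²) = 0.22
Qₚ = 0.22 = Kₚ, so the system is already at equilibrium.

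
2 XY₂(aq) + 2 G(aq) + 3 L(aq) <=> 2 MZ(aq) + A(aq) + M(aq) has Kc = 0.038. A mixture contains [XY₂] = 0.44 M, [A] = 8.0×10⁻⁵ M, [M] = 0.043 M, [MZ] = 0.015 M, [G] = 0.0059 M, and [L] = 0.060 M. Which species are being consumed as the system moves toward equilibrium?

MZ, A, M (products)

Qc = [MZ]²·[A]·[M] / ([XY₂]²·[G]²·[L]³) = (0.015)²·(8.0×10⁻⁵)·(0.043) / ((0.44)²·(0.0059)²·(0.060)³) = 0.53
Qc = 0.53 > Kc = 0.038: net reverse reaction.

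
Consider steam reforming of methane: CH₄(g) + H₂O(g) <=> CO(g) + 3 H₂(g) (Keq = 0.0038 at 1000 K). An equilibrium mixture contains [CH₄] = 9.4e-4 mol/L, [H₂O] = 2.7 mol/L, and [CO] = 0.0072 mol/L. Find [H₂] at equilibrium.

At equilibrium, Keq = [CO]·[H₂]³ / ([CH₄]·[H₂O]) = 0.0038.
(0.0072)·([H₂])³ / ((9.4e-4)·(2.7)) = 0.0038
[H₂]³ = 0.00134 ⇒ [H₂] = 0.11 mol/L

[H₂] = 0.11 mol/L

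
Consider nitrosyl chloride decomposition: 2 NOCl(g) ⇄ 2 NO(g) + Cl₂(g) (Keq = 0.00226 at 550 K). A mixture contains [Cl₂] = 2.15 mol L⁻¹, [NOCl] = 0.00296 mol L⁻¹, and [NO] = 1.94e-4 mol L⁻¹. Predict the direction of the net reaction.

Q = [NO]²·[Cl₂] / [NOCl]² = (1.94e-4)²·(2.15) / (0.00296)² = 0.00924
Q = 0.00924 > Keq = 0.00226, so the reverse reaction proceeds.

in the reverse direction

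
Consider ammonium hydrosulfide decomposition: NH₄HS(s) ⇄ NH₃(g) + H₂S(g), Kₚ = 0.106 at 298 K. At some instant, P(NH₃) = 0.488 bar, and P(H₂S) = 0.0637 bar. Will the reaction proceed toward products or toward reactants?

to the right

(NH₄HS is a pure solid — omitted from Qₚ.)
Qₚ = P(NH₃)·P(H₂S) = (0.488)·(0.0637) = 0.0311
Qₚ = 0.0311 < Kₚ = 0.106, so the forward reaction proceeds.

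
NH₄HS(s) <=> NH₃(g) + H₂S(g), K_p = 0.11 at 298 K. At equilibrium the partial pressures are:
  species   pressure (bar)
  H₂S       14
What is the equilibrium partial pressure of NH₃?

(NH₄HS is a pure solid — omitted from K_p.)
At equilibrium, K_p = P(NH₃)·P(H₂S) = 0.11.
(P(NH₃))·(14) = 0.11
P(NH₃) = 0.00786 = 0.0079 bar

P(NH₃) = 0.0079 bar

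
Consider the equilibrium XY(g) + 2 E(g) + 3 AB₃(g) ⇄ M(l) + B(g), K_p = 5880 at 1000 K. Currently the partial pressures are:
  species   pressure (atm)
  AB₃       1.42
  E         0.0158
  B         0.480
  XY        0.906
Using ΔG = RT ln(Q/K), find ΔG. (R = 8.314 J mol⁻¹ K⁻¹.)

(M is a pure liquid — omitted from Q_p.)
Q_p = P(B) / (P(XY)·P(E)²·P(AB₃)³) = (0.480) / ((0.906)·(0.0158)²·(1.42)³) = 741
ΔG = RT ln(Q_p/K_p) = (8.314 J mol⁻¹ K⁻¹)(1000 K) × ln(741/5880)
   = (8.314 kJ/mol)(-2.071) = -17.2 kJ/mol
ΔG < 0, so the forward reaction is spontaneous (proceeds forward).

ΔG = -17.2 kJ/mol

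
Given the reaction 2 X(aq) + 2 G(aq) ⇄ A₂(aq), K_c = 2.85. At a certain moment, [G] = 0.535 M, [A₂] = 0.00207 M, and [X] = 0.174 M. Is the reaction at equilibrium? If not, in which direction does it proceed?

Q_c = [A₂] / ([X]²·[G]²) = (0.00207) / ((0.174)²·(0.535)²) = 0.239
Q_c = 0.239 < K_c = 2.85, so the forward reaction proceeds.

toward products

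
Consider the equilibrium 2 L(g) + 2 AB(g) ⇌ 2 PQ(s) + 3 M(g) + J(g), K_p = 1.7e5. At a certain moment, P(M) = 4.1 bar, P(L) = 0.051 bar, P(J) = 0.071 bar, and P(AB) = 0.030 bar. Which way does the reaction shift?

(PQ is a pure solid — omitted from Q_p.)
Q_p = P(M)³·P(J) / (P(L)²·P(AB)²) = (4.1)³·(0.071) / ((0.051)²·(0.030)²) = 2.1e6
Q_p = 2.1e6 > K_p = 1.7e5, so the reverse reaction proceeds.

in the reverse direction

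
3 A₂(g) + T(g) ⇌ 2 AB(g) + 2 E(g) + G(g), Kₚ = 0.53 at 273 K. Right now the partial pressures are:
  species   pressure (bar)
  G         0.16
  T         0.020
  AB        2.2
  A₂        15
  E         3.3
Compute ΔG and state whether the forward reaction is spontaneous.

Qₚ = P(AB)²·P(E)²·P(G) / (P(A₂)³·P(T)) = (2.2)²·(3.3)²·(0.16) / ((15)³·(0.020)) = 0.125
ΔG = RT ln(Qₚ/Kₚ) = (8.314 J mol⁻¹ K⁻¹)(273 K) × ln(0.125/0.53)
   = (2.270 kJ/mol)(-1.445) = -3.28 kJ/mol
ΔG < 0, so the forward reaction is spontaneous (proceeds forward).

ΔG = -3.28 kJ/mol; the forward reaction is spontaneous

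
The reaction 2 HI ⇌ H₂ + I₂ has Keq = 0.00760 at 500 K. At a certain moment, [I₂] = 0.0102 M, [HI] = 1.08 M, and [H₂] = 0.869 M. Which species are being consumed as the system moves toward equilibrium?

none (at equilibrium)

Q = [H₂]·[I₂] / [HI]² = (0.869)·(0.0102) / (1.08)² = 0.00760
Q = 0.00760 = Keq; the system is at equilibrium.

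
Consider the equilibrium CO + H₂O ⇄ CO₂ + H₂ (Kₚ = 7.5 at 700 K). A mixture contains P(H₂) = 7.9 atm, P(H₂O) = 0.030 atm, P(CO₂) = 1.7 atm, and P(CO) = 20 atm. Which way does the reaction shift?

Qₚ = P(CO₂)·P(H₂) / (P(CO)·P(H₂O)) = (1.7)·(7.9) / ((20)·(0.030)) = 22
Qₚ = 22 > Kₚ = 7.5, so the reverse reaction proceeds.

in the reverse direction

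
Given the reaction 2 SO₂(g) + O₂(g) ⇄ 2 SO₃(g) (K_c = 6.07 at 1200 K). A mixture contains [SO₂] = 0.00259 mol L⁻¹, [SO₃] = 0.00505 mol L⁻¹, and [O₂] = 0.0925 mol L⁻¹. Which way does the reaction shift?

Q_c = [SO₃]² / ([SO₂]²·[O₂]) = (0.00505)² / ((0.00259)²·(0.0925)) = 41.1
Q_c = 41.1 > K_c = 6.07, so the reverse reaction proceeds.

to the left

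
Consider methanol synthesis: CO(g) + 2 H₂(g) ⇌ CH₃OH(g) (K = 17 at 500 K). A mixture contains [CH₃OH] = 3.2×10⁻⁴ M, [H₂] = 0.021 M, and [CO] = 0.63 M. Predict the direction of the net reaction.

to the right

Q = [CH₃OH] / ([CO]·[H₂]²) = (3.2×10⁻⁴) / ((0.63)·(0.021)²) = 1.2
Q = 1.2 < K = 17, so the forward reaction proceeds.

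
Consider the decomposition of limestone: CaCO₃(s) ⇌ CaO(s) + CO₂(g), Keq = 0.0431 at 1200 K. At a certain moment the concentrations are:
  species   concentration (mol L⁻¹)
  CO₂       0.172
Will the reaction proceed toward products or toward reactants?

(CaCO₃, CaO are pure solids — omitted from Q.)
Q = [CO₂] = 0.172
Q = 0.172 > Keq = 0.0431, so the reverse reaction proceeds.

reverse (toward reactants)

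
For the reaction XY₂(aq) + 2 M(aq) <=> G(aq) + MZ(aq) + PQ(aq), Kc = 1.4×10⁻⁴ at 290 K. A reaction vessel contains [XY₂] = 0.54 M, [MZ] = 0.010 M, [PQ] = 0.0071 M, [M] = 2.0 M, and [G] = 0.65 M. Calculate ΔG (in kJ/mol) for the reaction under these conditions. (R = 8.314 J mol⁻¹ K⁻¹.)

ΔG = -4.53 kJ/mol

Qc = [G]·[MZ]·[PQ] / ([XY₂]·[M]²) = (0.65)·(0.010)·(0.0071) / ((0.54)·(2.0)²) = 2.14×10⁻⁵
ΔG = RT ln(Qc/Kc) = (8.314 J mol⁻¹ K⁻¹)(290 K) × ln(2.14×10⁻⁵/1.4×10⁻⁴)
   = (2.411 kJ/mol)(-1.878) = -4.53 kJ/mol
ΔG < 0, so the forward reaction is spontaneous (proceeds forward).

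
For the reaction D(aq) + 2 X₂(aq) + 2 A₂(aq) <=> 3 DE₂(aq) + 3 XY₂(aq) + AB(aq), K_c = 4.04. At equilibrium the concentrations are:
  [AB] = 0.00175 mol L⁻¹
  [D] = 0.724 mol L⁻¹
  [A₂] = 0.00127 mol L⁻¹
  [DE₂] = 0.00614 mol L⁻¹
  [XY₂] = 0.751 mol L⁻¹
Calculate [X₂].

[X₂] = 0.00603 mol L⁻¹

At equilibrium, K_c = [DE₂]³·[XY₂]³·[AB] / ([D]·[X₂]²·[A₂]²) = 4.04.
(0.00614)³·(0.751)³·(0.00175) / ((0.724)·([X₂])²·(0.00127)²) = 4.04
[X₂]² = 3.64×10⁻⁵ ⇒ [X₂] = 0.00603 mol L⁻¹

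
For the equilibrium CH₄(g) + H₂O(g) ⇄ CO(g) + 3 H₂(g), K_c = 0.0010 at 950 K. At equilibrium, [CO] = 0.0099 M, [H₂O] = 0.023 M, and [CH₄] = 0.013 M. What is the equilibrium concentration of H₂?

At equilibrium, K_c = [CO]·[H₂]³ / ([CH₄]·[H₂O]) = 0.0010.
(0.0099)·([H₂])³ / ((0.013)·(0.023)) = 0.0010
[H₂]³ = 3.02×10⁻⁵ ⇒ [H₂] = 0.031 M

[H₂] = 0.031 M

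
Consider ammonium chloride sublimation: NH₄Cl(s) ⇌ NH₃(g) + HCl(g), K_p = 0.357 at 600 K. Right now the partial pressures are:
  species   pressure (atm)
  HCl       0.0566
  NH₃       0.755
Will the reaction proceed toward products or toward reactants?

(NH₄Cl is a pure solid — omitted from Q_p.)
Q_p = P(NH₃)·P(HCl) = (0.755)·(0.0566) = 0.0427
Q_p = 0.0427 < K_p = 0.357, so the forward reaction proceeds.

in the forward direction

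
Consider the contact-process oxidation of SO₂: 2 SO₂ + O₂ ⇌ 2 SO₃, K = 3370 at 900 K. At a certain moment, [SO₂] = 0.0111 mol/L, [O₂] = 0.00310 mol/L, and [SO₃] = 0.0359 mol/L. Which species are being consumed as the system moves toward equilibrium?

none (at equilibrium)

Q = [SO₃]² / ([SO₂]²·[O₂]) = (0.0359)² / ((0.0111)²·(0.00310)) = 3370
Q = 3370 = K; the system is at equilibrium.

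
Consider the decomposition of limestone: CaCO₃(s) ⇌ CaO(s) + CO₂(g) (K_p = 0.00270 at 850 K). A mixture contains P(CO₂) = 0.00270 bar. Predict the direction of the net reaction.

(CaCO₃, CaO are pure solids — omitted from Q_p.)
Q_p = P(CO₂) = 0.00270
Q_p = 0.00270 = K_p, so the system is already at equilibrium.

at equilibrium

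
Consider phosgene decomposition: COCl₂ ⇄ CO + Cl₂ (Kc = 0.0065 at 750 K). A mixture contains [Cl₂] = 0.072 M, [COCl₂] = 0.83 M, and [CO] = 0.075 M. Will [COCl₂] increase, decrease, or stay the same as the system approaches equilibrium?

Qc = [CO]·[Cl₂] / [COCl₂] = (0.075)·(0.072) / (0.83) = 0.0065
Qc = 0.0065 = Kc; the system is at equilibrium.

stay the same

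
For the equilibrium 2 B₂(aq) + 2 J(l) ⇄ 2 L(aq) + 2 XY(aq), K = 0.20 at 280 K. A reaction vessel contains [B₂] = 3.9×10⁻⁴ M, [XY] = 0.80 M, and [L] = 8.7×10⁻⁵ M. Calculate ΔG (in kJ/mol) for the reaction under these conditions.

(J is a pure liquid — omitted from Q.)
Q = [L]²·[XY]² / [B₂]² = (8.7×10⁻⁵)²·(0.80)² / (3.9×10⁻⁴)² = 0.0318
ΔG = RT ln(Q/K) = (8.314 J mol⁻¹ K⁻¹)(280 K) × ln(0.0318/0.20)
   = (2.328 kJ/mol)(-1.839) = -4.28 kJ/mol
ΔG < 0, so the forward reaction is spontaneous (proceeds forward).

ΔG = -4.28 kJ/mol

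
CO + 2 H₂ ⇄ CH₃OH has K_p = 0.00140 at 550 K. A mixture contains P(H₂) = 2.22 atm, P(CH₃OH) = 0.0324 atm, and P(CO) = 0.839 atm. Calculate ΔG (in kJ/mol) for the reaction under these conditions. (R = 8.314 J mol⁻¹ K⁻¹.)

ΔG = 7.88 kJ/mol

Q_p = P(CH₃OH) / (P(CO)·P(H₂)²) = (0.0324) / ((0.839)·(2.22)²) = 0.00784
ΔG = RT ln(Q_p/K_p) = (8.314 J mol⁻¹ K⁻¹)(550 K) × ln(0.00784/0.00140)
   = (4.573 kJ/mol)(1.723) = 7.88 kJ/mol
ΔG > 0, so the forward reaction is non-spontaneous (proceeds in reverse).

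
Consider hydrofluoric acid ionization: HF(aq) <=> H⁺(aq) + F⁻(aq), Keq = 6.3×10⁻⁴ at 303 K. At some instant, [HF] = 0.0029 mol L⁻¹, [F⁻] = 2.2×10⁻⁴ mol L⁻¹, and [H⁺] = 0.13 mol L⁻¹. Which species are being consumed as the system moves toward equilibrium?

H⁺, F⁻ (products)

Q = [H⁺]·[F⁻] / [HF] = (0.13)·(2.2×10⁻⁴) / (0.0029) = 0.0099
Q = 0.0099 > Keq = 6.3×10⁻⁴: net reverse reaction.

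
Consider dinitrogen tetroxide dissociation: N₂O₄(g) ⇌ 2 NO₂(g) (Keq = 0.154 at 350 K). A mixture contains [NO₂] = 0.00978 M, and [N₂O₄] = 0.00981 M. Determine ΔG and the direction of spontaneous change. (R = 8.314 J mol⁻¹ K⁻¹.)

ΔG = -8.03 kJ/mol; the forward reaction is spontaneous

Q = [NO₂]² / [N₂O₄] = (0.00978)² / (0.00981) = 0.00975
ΔG = RT ln(Q/Keq) = (8.314 J mol⁻¹ K⁻¹)(350 K) × ln(0.00975/0.154)
   = (2.910 kJ/mol)(-2.760) = -8.03 kJ/mol
ΔG < 0, so the forward reaction is spontaneous (proceeds forward).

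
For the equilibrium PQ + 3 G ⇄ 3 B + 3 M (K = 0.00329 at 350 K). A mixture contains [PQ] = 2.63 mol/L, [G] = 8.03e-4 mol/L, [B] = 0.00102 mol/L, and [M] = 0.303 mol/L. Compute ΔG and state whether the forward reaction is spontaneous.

ΔG = 5.49 kJ/mol; the forward reaction is non-spontaneous

Q = [B]³·[M]³ / ([PQ]·[G]³) = (0.00102)³·(0.303)³ / ((2.63)·(8.03e-4)³) = 0.0217
ΔG = RT ln(Q/K) = (8.314 J mol⁻¹ K⁻¹)(350 K) × ln(0.0217/0.00329)
   = (2.910 kJ/mol)(1.886) = 5.49 kJ/mol
ΔG > 0, so the forward reaction is non-spontaneous (proceeds in reverse).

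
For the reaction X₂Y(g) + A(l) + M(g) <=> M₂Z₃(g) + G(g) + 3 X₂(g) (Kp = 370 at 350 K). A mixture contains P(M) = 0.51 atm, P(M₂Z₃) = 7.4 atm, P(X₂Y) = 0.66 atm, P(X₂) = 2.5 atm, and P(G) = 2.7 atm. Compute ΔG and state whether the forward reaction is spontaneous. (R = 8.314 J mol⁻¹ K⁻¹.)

ΔG = 2.67 kJ/mol; the forward reaction is non-spontaneous

(A is a pure liquid — omitted from Qp.)
Qp = P(M₂Z₃)·P(G)·P(X₂)³ / (P(X₂Y)·P(M)) = (7.4)·(2.7)·(2.5)³ / ((0.66)·(0.51)) = 927
ΔG = RT ln(Qp/Kp) = (8.314 J mol⁻¹ K⁻¹)(350 K) × ln(927/370)
   = (2.910 kJ/mol)(0.9185) = 2.67 kJ/mol
ΔG > 0, so the forward reaction is non-spontaneous (proceeds in reverse).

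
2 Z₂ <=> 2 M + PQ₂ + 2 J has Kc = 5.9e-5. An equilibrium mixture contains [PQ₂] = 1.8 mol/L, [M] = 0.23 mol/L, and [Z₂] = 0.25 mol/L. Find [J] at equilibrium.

[J] = 0.0062 mol/L

At equilibrium, Kc = [M]²·[PQ₂]·[J]² / [Z₂]² = 5.9e-5.
(0.23)²·(1.8)·([J])² / (0.25)² = 5.9e-5
[J]² = 3.87e-5 ⇒ [J] = 0.0062 mol/L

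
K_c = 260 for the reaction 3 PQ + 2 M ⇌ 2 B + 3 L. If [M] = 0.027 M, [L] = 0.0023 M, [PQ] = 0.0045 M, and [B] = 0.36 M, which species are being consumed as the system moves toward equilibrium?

PQ, M (reactants)

Q_c = [B]²·[L]³ / ([PQ]³·[M]²) = (0.36)²·(0.0023)³ / ((0.0045)³·(0.027)²) = 24
Q_c = 24 < K_c = 260: net forward reaction.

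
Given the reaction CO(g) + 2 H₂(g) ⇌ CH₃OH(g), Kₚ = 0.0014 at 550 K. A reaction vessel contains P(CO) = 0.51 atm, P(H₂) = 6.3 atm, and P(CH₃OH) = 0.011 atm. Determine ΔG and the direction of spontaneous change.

ΔG = -4.33 kJ/mol; the forward reaction is spontaneous

Qₚ = P(CH₃OH) / (P(CO)·P(H₂)²) = (0.011) / ((0.51)·(6.3)²) = 5.43×10⁻⁴
ΔG = RT ln(Qₚ/Kₚ) = (8.314 J mol⁻¹ K⁻¹)(550 K) × ln(5.43×10⁻⁴/0.0014)
   = (4.573 kJ/mol)(-0.9471) = -4.33 kJ/mol
ΔG < 0, so the forward reaction is spontaneous (proceeds forward).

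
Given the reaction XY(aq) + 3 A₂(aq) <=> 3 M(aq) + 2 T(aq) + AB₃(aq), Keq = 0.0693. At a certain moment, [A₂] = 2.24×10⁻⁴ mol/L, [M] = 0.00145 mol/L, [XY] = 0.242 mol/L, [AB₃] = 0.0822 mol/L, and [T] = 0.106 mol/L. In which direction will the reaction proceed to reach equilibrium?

to the left

Q = [M]³·[T]²·[AB₃] / ([XY]·[A₂]³) = (0.00145)³·(0.106)²·(0.0822) / ((0.242)·(2.24×10⁻⁴)³) = 1.04
Q = 1.04 > Keq = 0.0693, so the reverse reaction proceeds.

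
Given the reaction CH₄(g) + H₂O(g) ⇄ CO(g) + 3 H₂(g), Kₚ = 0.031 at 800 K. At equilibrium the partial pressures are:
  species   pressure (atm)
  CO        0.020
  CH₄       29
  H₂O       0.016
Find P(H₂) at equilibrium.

At equilibrium, Kₚ = P(CO)·P(H₂)³ / (P(CH₄)·P(H₂O)) = 0.031.
(0.020)·(P(H₂))³ / ((29)·(0.016)) = 0.031
P(H₂)³ = 0.719 ⇒ P(H₂) = 0.90 atm

P(H₂) = 0.90 atm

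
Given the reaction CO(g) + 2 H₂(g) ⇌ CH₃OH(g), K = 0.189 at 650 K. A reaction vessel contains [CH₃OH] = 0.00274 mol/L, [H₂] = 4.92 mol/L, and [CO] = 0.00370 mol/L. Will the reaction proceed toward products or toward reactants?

Q = [CH₃OH] / ([CO]·[H₂]²) = (0.00274) / ((0.00370)·(4.92)²) = 0.0306
Q = 0.0306 < K = 0.189, so the forward reaction proceeds.

in the forward direction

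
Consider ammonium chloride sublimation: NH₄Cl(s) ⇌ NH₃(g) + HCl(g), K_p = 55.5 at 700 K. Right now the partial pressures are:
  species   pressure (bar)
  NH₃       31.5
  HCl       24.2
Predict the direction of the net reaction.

(NH₄Cl is a pure solid — omitted from Q_p.)
Q_p = P(NH₃)·P(HCl) = (31.5)·(24.2) = 762
Q_p = 762 > K_p = 55.5, so the reverse reaction proceeds.

to the left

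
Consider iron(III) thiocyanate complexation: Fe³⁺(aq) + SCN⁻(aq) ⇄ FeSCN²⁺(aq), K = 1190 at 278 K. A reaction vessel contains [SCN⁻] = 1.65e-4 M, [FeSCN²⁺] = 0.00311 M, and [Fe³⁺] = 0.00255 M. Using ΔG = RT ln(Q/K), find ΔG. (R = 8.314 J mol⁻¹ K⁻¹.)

Q = [FeSCN²⁺] / ([Fe³⁺]·[SCN⁻]) = (0.00311) / ((0.00255)·(1.65e-4)) = 7390
ΔG = RT ln(Q/K) = (8.314 J mol⁻¹ K⁻¹)(278 K) × ln(7390/1190)
   = (2.311 kJ/mol)(1.826) = 4.22 kJ/mol
ΔG > 0, so the forward reaction is non-spontaneous (proceeds in reverse).

ΔG = 4.22 kJ/mol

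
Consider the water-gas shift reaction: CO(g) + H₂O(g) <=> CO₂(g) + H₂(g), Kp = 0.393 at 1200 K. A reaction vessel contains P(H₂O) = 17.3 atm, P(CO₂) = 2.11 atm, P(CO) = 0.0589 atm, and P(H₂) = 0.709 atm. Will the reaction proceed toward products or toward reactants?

toward reactants

Qp = P(CO₂)·P(H₂) / (P(CO)·P(H₂O)) = (2.11)·(0.709) / ((0.0589)·(17.3)) = 1.47
Qp = 1.47 > Kp = 0.393, so the reverse reaction proceeds.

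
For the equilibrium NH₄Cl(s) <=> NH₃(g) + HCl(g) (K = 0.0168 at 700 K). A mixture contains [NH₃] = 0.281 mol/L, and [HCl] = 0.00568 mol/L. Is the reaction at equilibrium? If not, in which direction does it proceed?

(NH₄Cl is a pure solid — omitted from Q.)
Q = [NH₃]·[HCl] = (0.281)·(0.00568) = 0.00160
Q = 0.00160 < K = 0.0168, so the forward reaction proceeds.

to the right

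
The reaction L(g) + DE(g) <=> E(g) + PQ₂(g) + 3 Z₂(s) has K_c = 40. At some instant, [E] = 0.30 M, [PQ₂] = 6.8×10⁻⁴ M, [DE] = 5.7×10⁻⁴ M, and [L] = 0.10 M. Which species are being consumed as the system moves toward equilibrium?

L, DE (reactants)

(Z₂ is a pure solid — omitted from Q_c.)
Q_c = [E]·[PQ₂] / ([L]·[DE]) = (0.30)·(6.8×10⁻⁴) / ((0.10)·(5.7×10⁻⁴)) = 3.6
Q_c = 3.6 < K_c = 40: net forward reaction.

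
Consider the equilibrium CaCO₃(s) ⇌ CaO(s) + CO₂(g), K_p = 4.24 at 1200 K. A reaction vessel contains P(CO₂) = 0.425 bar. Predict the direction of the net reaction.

toward products

(CaCO₃, CaO are pure solids — omitted from Q_p.)
Q_p = P(CO₂) = 0.425
Q_p = 0.425 < K_p = 4.24, so the forward reaction proceeds.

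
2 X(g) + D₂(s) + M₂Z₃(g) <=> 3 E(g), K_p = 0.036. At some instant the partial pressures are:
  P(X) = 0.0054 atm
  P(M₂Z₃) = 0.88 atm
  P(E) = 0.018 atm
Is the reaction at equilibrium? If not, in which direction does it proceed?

in the reverse direction

(D₂ is a pure solid — omitted from Q_p.)
Q_p = P(E)³ / (P(X)²·P(M₂Z₃)) = (0.018)³ / ((0.0054)²·(0.88)) = 0.23
Q_p = 0.23 > K_p = 0.036, so the reverse reaction proceeds.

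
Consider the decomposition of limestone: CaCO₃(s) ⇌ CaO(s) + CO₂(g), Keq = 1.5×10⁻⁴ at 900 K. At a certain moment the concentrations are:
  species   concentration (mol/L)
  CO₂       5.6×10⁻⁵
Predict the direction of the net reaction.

to the right

(CaCO₃, CaO are pure solids — omitted from Q.)
Q = [CO₂] = 5.6×10⁻⁵
Q = 5.6×10⁻⁵ < Keq = 1.5×10⁻⁴, so the forward reaction proceeds.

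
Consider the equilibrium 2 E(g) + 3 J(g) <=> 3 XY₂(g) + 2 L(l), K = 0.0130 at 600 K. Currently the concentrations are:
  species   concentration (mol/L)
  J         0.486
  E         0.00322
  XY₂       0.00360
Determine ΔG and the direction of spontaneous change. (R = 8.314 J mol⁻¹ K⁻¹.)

ΔG = 5.51 kJ/mol; the forward reaction is non-spontaneous

(L is a pure liquid — omitted from Q.)
Q = [XY₂]³ / ([E]²·[J]³) = (0.00360)³ / ((0.00322)²·(0.486)³) = 0.0392
ΔG = RT ln(Q/K) = (8.314 J mol⁻¹ K⁻¹)(600 K) × ln(0.0392/0.0130)
   = (4.988 kJ/mol)(1.104) = 5.51 kJ/mol
ΔG > 0, so the forward reaction is non-spontaneous (proceeds in reverse).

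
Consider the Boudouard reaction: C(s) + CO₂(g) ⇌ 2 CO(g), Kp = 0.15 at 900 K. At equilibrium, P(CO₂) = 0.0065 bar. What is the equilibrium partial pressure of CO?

(C is a pure solid — omitted from Kp.)
At equilibrium, Kp = P(CO)² / P(CO₂) = 0.15.
(P(CO))² / (0.0065) = 0.15
P(CO)² = 9.75×10⁻⁴ ⇒ P(CO) = 0.031 bar

P(CO) = 0.031 bar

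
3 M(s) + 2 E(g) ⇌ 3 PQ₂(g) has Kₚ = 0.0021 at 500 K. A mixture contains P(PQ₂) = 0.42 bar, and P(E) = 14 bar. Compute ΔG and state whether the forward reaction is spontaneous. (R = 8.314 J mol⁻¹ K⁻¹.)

(M is a pure solid — omitted from Qₚ.)
Qₚ = P(PQ₂)³ / P(E)² = (0.42)³ / (14)² = 3.78×10⁻⁴
ΔG = RT ln(Qₚ/Kₚ) = (8.314 J mol⁻¹ K⁻¹)(500 K) × ln(3.78×10⁻⁴/0.0021)
   = (4.157 kJ/mol)(-1.715) = -7.13 kJ/mol
ΔG < 0, so the forward reaction is spontaneous (proceeds forward).

ΔG = -7.13 kJ/mol; the forward reaction is spontaneous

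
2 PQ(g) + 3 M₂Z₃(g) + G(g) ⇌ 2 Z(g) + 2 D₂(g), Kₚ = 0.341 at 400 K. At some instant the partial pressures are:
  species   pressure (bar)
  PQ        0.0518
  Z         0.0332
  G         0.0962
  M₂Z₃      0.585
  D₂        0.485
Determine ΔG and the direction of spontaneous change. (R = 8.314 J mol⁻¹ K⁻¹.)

ΔG = 8.94 kJ/mol; the forward reaction is non-spontaneous

Qₚ = P(Z)²·P(D₂)² / (P(PQ)²·P(M₂Z₃)³·P(G)) = (0.0332)²·(0.485)² / ((0.0518)²·(0.585)³·(0.0962)) = 5.02
ΔG = RT ln(Qₚ/Kₚ) = (8.314 J mol⁻¹ K⁻¹)(400 K) × ln(5.02/0.341)
   = (3.326 kJ/mol)(2.689) = 8.94 kJ/mol
ΔG > 0, so the forward reaction is non-spontaneous (proceeds in reverse).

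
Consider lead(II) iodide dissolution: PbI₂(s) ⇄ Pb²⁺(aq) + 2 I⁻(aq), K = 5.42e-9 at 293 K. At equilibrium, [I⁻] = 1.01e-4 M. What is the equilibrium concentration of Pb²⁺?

(PbI₂ is a pure solid — omitted from K.)
At equilibrium, K = [Pb²⁺]·[I⁻]² = 5.42e-9.
([Pb²⁺])·(1.01e-4)² = 5.42e-9
[Pb²⁺] = 0.531 M

[Pb²⁺] = 0.531 M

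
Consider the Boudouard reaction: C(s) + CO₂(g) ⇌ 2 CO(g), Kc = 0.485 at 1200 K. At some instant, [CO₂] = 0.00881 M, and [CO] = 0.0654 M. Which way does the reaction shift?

no net change (already at equilibrium)

(C is a pure solid — omitted from Qc.)
Qc = [CO]² / [CO₂] = (0.0654)² / (0.00881) = 0.485
Qc = 0.485 = Kc, so the system is already at equilibrium.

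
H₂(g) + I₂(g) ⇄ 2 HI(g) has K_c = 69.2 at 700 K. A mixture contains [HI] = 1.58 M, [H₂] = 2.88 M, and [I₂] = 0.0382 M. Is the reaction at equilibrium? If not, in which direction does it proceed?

Q_c = [HI]² / ([H₂]·[I₂]) = (1.58)² / ((2.88)·(0.0382)) = 22.7
Q_c = 22.7 < K_c = 69.2, so the forward reaction proceeds.

in the forward direction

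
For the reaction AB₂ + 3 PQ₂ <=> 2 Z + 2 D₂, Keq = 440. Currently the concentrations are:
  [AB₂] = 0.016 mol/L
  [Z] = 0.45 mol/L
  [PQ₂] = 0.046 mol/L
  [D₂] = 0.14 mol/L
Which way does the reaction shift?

Q = [Z]²·[D₂]² / ([AB₂]·[PQ₂]³) = (0.45)²·(0.14)² / ((0.016)·(0.046)³) = 2500
Q = 2500 > Keq = 440, so the reverse reaction proceeds.

in the reverse direction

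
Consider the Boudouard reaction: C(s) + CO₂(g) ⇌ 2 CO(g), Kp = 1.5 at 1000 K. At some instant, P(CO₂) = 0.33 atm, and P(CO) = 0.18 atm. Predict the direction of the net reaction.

(C is a pure solid — omitted from Qp.)
Qp = P(CO)² / P(CO₂) = (0.18)² / (0.33) = 0.098
Qp = 0.098 < Kp = 1.5, so the forward reaction proceeds.

to the right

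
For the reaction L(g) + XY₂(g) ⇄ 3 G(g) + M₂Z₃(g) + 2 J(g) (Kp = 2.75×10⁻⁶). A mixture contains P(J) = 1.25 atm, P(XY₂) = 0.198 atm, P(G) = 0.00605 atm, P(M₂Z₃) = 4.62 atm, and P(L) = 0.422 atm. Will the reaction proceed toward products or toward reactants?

toward reactants

Qp = P(G)³·P(M₂Z₃)·P(J)² / (P(L)·P(XY₂)) = (0.00605)³·(4.62)·(1.25)² / ((0.422)·(0.198)) = 1.91×10⁻⁵
Qp = 1.91×10⁻⁵ > Kp = 2.75×10⁻⁶, so the reverse reaction proceeds.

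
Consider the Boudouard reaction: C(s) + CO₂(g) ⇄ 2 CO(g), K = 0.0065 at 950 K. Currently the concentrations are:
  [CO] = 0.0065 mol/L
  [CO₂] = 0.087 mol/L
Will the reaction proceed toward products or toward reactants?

toward products

(C is a pure solid — omitted from Q.)
Q = [CO]² / [CO₂] = (0.0065)² / (0.087) = 4.9×10⁻⁴
Q = 4.9×10⁻⁴ < K = 0.0065, so the forward reaction proceeds.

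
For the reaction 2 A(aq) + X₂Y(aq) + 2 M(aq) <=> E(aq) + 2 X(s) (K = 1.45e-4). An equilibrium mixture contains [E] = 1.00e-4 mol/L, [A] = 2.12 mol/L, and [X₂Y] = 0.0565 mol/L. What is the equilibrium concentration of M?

[M] = 1.65 mol/L

(X is a pure solid — omitted from K.)
At equilibrium, K = [E] / ([A]²·[X₂Y]·[M]²) = 1.45e-4.
(1.00e-4) / ((2.12)²·(0.0565)·([M])²) = 1.45e-4
[M]² = 2.72 ⇒ [M] = 1.65 mol/L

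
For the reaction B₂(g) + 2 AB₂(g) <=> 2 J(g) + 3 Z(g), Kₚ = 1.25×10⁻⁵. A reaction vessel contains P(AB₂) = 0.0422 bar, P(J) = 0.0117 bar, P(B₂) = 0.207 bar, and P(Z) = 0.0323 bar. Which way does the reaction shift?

neither direction; the system is at equilibrium

Qₚ = P(J)²·P(Z)³ / (P(B₂)·P(AB₂)²) = (0.0117)²·(0.0323)³ / ((0.207)·(0.0422)²) = 1.25×10⁻⁵
Qₚ = 1.25×10⁻⁵ = Kₚ, so the system is already at equilibrium.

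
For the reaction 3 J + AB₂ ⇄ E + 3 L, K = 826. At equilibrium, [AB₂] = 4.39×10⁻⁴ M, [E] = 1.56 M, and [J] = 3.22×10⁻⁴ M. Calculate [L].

[L] = 1.98×10⁻⁴ M

At equilibrium, K = [E]·[L]³ / ([J]³·[AB₂]) = 826.
(1.56)·([L])³ / ((3.22×10⁻⁴)³·(4.39×10⁻⁴)) = 826
[L]³ = 7.76×10⁻¹² ⇒ [L] = 1.98×10⁻⁴ M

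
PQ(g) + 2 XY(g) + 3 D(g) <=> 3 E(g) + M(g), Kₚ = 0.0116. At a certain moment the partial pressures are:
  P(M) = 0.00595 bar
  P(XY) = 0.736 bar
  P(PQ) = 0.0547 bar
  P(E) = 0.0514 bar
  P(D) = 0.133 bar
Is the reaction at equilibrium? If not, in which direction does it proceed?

no net change (already at equilibrium)

Qₚ = P(E)³·P(M) / (P(PQ)·P(XY)²·P(D)³) = (0.0514)³·(0.00595) / ((0.0547)·(0.736)²·(0.133)³) = 0.0116
Qₚ = 0.0116 = Kₚ, so the system is already at equilibrium.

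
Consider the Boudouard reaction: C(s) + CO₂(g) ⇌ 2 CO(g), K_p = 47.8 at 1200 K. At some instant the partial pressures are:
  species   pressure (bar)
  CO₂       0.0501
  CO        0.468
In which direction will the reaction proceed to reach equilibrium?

(C is a pure solid — omitted from Q_p.)
Q_p = P(CO)² / P(CO₂) = (0.468)² / (0.0501) = 4.37
Q_p = 4.37 < K_p = 47.8, so the forward reaction proceeds.

toward products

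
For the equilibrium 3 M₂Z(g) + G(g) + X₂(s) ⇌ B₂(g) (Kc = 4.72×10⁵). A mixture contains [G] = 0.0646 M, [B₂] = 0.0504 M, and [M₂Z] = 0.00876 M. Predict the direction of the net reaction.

to the left

(X₂ is a pure solid — omitted from Qc.)
Qc = [B₂] / ([M₂Z]³·[G]) = (0.0504) / ((0.00876)³·(0.0646)) = 1.16×10⁶
Qc = 1.16×10⁶ > Kc = 4.72×10⁵, so the reverse reaction proceeds.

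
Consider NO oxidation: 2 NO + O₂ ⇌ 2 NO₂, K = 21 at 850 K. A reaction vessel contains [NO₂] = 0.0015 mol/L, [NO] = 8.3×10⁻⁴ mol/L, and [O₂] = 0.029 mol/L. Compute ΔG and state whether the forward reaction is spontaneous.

Q = [NO₂]² / ([NO]²·[O₂]) = (0.0015)² / ((8.3×10⁻⁴)²·(0.029)) = 113
ΔG = RT ln(Q/K) = (8.314 J mol⁻¹ K⁻¹)(850 K) × ln(113/21)
   = (7.067 kJ/mol)(1.683) = 11.9 kJ/mol
ΔG > 0, so the forward reaction is non-spontaneous (proceeds in reverse).

ΔG = 11.9 kJ/mol; the forward reaction is non-spontaneous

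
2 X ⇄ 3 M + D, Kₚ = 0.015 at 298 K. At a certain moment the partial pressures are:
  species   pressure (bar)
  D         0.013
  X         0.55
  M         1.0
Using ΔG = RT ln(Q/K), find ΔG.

ΔG = 2.61 kJ/mol

Qₚ = P(M)³·P(D) / P(X)² = (1.0)³·(0.013) / (0.55)² = 0.0430
ΔG = RT ln(Qₚ/Kₚ) = (8.314 J mol⁻¹ K⁻¹)(298 K) × ln(0.0430/0.015)
   = (2.478 kJ/mol)(1.053) = 2.61 kJ/mol
ΔG > 0, so the forward reaction is non-spontaneous (proceeds in reverse).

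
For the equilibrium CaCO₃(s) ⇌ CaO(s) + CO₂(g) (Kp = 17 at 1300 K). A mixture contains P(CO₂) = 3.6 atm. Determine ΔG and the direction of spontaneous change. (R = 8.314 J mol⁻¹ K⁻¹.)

(CaCO₃, CaO are pure solids — omitted from Qp.)
Qp = P(CO₂) = 3.60
ΔG = RT ln(Qp/Kp) = (8.314 J mol⁻¹ K⁻¹)(1300 K) × ln(3.60/17)
   = (10.81 kJ/mol)(-1.552) = -16.8 kJ/mol
ΔG < 0, so the forward reaction is spontaneous (proceeds forward).

ΔG = -16.8 kJ/mol; the forward reaction is spontaneous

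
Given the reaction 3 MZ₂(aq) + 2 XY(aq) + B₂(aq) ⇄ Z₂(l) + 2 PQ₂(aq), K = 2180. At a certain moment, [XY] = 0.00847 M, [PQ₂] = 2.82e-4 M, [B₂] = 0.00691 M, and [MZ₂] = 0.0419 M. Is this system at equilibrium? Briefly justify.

(Z₂ is a pure liquid — omitted from Q.)
Q = [PQ₂]² / ([MZ₂]³·[XY]²·[B₂]) = (2.82e-4)² / ((0.0419)³·(0.00847)²·(0.00691)) = 2180
Q = 2180 = K; the system is at equilibrium.

yes, at equilibrium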